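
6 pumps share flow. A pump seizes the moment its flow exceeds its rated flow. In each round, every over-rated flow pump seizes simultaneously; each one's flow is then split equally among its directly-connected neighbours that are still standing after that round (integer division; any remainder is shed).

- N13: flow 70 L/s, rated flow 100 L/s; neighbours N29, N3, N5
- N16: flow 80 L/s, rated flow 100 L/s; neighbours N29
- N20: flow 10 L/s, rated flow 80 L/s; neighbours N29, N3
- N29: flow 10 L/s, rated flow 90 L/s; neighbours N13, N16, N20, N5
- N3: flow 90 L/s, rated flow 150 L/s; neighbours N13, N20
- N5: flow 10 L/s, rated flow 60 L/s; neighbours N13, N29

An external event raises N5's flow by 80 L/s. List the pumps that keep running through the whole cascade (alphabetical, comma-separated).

Round 1 — N5 at 90 > 60. N5 seizes.
  N5 sheds 90 L/s to N13, N29: 45 each.
    N13: 70+45 = 115 > 100
    N29: 10+45 = 55 ≤ 90
Round 2 — N13 seizes.
  N13 sheds 115 L/s to N29, N3: 57 each (1 lost).
    N29: 55+57 = 112 > 90
    N3: 90+57 = 147 ≤ 150
Round 3 — N29 seizes.
  N29 sheds 112 L/s to N16, N20: 56 each.
    N16: 80+56 = 136 > 100
    N20: 10+56 = 66 ≤ 80
Round 4 — N16 seizes.
  N16 sheds 136 L/s: no online neighbours, lost.
No further seizures.

N20, N3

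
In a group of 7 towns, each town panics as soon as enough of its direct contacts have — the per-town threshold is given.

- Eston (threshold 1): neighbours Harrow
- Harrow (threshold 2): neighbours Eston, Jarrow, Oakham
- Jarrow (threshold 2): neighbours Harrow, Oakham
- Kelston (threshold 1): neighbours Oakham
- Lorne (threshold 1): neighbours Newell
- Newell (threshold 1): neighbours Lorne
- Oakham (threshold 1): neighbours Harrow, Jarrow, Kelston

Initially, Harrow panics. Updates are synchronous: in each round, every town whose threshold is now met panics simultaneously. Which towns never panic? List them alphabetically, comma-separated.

Round 1 — Harrow panics (initial).
Round 2 — checking thresholds:
  Eston: 1 of 1 neighbours ≥ 1, panics.
  Jarrow: 1 of 2 neighbours < 2, not yet.
  Oakham: 1 of 3 neighbours ≥ 1, panics.
Round 3 — checking thresholds:
  Jarrow: 2 of 2 neighbours ≥ 2, panics.
  Kelston: 1 of 1 neighbours ≥ 1, panics.
Round 4 — no new panics; cascade stops.

Lorne, Newell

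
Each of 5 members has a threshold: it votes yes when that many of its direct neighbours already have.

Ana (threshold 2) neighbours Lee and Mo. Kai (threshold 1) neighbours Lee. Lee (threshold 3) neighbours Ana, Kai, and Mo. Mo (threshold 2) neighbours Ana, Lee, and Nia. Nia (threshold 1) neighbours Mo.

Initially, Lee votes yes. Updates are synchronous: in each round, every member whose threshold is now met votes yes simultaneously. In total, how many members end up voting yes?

Round 1 — Lee votes yes (initial).
Round 2 — checking thresholds:
  Ana: 1 of 2 neighbours < 2, not yet.
  Kai: 1 of 1 neighbours ≥ 1, votes yes.
  Mo: 1 of 3 neighbours < 2, not yet.
Round 3 — no new yes votes; cascade stops.

2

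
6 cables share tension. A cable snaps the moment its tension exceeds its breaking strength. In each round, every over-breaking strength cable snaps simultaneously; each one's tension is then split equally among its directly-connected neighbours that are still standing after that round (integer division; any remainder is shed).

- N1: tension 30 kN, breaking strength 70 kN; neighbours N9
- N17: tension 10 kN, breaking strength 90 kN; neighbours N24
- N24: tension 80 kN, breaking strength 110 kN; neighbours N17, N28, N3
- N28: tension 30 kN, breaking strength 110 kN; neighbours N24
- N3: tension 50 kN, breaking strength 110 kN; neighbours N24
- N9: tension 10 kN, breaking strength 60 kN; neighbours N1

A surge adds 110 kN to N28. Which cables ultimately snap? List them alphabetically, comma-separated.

Round 1 — N28 at 140 > 110. N28 snaps.
  N28 sheds 140 kN to N24: 140 each.
    N24: 80+140 = 220 > 110
Round 2 — N24 snaps.
  N24 sheds 220 kN to N17, N3: 110 each.
    N17: 10+110 = 120 > 90
    N3: 50+110 = 160 > 110
Round 3 — N17, N3 snap.
  N17 sheds 120 kN: no online neighbours, lost.
  N3 sheds 160 kN: no online neighbours, lost.
No further breaks.

N17, N24, N28, N3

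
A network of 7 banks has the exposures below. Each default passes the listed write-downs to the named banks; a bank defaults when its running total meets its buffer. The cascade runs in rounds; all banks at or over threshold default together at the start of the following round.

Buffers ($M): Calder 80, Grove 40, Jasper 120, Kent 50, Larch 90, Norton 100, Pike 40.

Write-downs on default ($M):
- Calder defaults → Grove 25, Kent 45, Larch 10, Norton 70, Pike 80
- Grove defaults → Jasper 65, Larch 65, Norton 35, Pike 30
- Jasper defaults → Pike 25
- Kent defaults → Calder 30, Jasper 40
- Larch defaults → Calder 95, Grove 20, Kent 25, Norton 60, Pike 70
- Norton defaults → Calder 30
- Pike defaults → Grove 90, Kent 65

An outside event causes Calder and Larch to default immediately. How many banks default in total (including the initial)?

Round 1 — Calder, Larch default (initial).
  Grove: +25+20 → 45 ≥ 40
  Kent: +45+25 → 70 ≥ 50
  Norton: +70+60 → 130 ≥ 100
  Pike: +80+70 → 150 ≥ 40
Round 2 — Grove, Kent, Norton, Pike default.
  Jasper: +65+40 → 105 < 120
No further defaults.

6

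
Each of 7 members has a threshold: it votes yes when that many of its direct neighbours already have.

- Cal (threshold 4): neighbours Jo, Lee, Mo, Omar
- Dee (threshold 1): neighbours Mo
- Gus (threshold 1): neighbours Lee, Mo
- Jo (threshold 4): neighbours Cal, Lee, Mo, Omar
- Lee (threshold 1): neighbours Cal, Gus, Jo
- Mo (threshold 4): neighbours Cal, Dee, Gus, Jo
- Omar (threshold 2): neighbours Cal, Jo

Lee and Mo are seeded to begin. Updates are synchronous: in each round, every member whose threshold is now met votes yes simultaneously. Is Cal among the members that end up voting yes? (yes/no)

no

Round 1 — Lee, Mo vote yes (initial).
Round 2 — checking thresholds:
  Cal: 2 of 4 neighbours < 4, not yet.
  Dee: 1 of 1 neighbours ≥ 1, votes yes.
  Gus: 2 of 2 neighbours ≥ 1, votes yes.
  Jo: 2 of 4 neighbours < 4, not yet.
Round 3 — no new yes votes; cascade stops.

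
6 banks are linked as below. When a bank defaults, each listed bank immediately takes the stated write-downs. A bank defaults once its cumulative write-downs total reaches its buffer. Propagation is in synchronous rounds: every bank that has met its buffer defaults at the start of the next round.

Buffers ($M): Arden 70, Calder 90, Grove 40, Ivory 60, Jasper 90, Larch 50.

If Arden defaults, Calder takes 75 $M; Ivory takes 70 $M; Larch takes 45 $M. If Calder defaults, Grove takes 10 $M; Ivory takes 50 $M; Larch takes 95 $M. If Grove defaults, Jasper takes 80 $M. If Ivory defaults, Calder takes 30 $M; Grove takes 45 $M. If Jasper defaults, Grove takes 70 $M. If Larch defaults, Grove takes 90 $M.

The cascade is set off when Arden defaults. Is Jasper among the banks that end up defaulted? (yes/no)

no

Round 1 — Arden defaults (initial).
  Calder: +75 → 75 < 90
  Ivory: +70 → 70 ≥ 60
  Larch: +45 → 45 < 50
Round 2 — Ivory defaults.
  Calder: +30 → 105 ≥ 90
  Grove: +45 → 45 ≥ 40
Round 3 — Calder, Grove default.
  Jasper: +80 → 80 < 90
  Larch: +95 → 140 ≥ 50
Round 4 — Larch defaults.
No further defaults.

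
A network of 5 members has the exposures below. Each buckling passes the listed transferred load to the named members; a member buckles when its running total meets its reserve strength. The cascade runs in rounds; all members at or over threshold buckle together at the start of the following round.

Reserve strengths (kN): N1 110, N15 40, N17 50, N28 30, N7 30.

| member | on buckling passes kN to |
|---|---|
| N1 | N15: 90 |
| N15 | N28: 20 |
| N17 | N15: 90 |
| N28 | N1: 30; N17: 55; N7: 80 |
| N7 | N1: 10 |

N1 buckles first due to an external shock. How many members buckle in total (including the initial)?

2

Round 1 — N1 buckles (initial).
  N15: +90 → 90 ≥ 40
Round 2 — N15 buckles.
  N28: +20 → 20 < 30
No further bucklings.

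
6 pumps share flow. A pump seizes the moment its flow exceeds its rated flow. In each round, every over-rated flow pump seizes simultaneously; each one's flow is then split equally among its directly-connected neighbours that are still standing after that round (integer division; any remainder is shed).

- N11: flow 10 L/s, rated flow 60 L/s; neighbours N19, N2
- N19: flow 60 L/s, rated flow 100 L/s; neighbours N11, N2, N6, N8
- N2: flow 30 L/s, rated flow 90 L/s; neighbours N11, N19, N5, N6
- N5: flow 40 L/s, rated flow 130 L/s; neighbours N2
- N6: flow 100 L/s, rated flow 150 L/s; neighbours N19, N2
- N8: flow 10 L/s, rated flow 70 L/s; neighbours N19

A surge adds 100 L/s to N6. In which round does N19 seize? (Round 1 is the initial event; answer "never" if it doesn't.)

Round 1 — N6 at 200 > 150. N6 seizes.
  N6 sheds 200 L/s to N19, N2: 100 each.
    N19: 60+100 = 160 > 100
    N2: 30+100 = 130 > 90
Round 2 — N19, N2 seize.
  N19 sheds 160 L/s to N11, N8: 80 each.
    N11: 10+80 = 90 > 60
    N8: 10+80 = 90 > 70
  N2 sheds 130 L/s to N11, N5: 65 each.
    N11: 90+65 = 155 > 60
    N5: 40+65 = 105 ≤ 130
Round 3 — N11, N8 seize.
  N11 sheds 155 L/s: no online neighbours, lost.
  N8 sheds 90 L/s: no online neighbours, lost.
No further seizures.

2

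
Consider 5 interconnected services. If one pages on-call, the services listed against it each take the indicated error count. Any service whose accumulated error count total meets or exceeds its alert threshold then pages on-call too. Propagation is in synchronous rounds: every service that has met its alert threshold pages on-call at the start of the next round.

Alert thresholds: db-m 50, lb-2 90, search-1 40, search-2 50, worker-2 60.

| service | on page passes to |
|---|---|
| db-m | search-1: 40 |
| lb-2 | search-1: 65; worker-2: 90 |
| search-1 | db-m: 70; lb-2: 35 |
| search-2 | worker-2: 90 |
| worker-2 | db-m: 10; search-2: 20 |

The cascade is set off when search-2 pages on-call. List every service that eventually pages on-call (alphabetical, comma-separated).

Round 1 — search-2 pages on-call (initial).
  worker-2: +90 → 90 ≥ 60
Round 2 — worker-2 pages on-call.
  db-m: +10 → 10 < 50
No further pages.

search-2, worker-2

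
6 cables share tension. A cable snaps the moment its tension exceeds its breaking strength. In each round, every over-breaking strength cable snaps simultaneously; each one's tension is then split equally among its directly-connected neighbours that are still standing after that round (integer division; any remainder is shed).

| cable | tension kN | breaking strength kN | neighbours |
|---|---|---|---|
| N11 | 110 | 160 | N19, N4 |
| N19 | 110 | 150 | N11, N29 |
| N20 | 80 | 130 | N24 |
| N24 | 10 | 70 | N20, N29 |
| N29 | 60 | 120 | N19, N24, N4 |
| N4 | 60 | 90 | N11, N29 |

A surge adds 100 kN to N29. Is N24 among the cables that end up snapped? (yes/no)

no

Round 1 — N29 at 160 > 120. N29 snaps.
  N29 sheds 160 kN to N19, N24, N4: 53 each (1 lost).
    N19: 110+53 = 163 > 150
    N24: 10+53 = 63 ≤ 70
    N4: 60+53 = 113 > 90
Round 2 — N19, N4 snap.
  N19 sheds 163 kN to N11: 163 each.
    N11: 110+163 = 273 > 160
  N4 sheds 113 kN to N11: 113 each.
    N11: 273+113 = 386 > 160
Round 3 — N11 snaps.
  N11 sheds 386 kN: no online neighbours, lost.
No further breaks.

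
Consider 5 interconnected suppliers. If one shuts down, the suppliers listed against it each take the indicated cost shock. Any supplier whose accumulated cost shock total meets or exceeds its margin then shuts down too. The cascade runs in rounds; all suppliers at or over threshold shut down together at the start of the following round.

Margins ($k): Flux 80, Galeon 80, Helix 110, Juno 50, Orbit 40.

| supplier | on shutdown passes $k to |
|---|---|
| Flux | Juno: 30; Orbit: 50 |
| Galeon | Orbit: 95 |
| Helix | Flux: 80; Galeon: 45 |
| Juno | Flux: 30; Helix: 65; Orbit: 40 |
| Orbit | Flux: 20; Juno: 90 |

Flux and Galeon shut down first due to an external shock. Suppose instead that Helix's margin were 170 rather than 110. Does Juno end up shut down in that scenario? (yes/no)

With Helix's margin at 170:
Round 1 — Flux, Galeon shut down (initial).
  Juno: +30 → 30 < 50
  Orbit: +50+95 → 145 ≥ 40
Round 2 — Orbit shuts down.
  Juno: +90 → 120 ≥ 50
Round 3 — Juno shuts down.
  Helix: +65 → 65 < 170
No further shutdowns.

yes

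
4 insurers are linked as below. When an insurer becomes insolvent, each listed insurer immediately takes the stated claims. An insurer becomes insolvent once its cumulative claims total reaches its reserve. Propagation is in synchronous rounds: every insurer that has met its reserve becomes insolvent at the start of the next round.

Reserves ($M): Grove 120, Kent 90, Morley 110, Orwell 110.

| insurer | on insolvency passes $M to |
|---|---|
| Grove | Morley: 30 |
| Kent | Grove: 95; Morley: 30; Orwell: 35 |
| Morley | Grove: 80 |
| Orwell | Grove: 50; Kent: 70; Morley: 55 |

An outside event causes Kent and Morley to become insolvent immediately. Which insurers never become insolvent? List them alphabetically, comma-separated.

Orwell

Round 1 — Kent, Morley become insolvent (initial).
  Grove: +95+80 → 175 ≥ 120
  Orwell: +35 → 35 < 110
Round 2 — Grove becomes insolvent.
No further insolvencies.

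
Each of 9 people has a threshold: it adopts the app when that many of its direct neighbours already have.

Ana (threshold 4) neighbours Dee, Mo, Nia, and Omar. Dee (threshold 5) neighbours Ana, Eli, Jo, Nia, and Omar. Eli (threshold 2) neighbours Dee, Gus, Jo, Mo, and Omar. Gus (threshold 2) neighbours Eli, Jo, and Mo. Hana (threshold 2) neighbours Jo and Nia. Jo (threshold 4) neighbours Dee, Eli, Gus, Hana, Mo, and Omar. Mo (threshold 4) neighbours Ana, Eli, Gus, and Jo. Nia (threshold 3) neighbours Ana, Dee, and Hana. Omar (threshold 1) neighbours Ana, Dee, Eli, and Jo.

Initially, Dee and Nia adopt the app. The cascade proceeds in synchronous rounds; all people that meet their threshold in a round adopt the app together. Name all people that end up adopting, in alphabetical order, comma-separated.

Round 1 — Dee, Nia adopt the app (initial).
Round 2 — checking thresholds:
  Ana: 2 of 4 neighbours < 4, holds.
  Eli: 1 of 5 neighbours < 2, holds.
  Hana: 1 of 2 neighbours < 2, holds.
  Jo: 1 of 6 neighbours < 4, holds.
  Omar: 1 of 4 neighbours ≥ 1, adopts the app.
Round 3 — checking thresholds:
  Ana: 3 of 4 neighbours < 4, holds.
  Eli: 2 of 5 neighbours ≥ 2, adopts the app.
  Hana: 1 of 2 neighbours < 2, holds.
  Jo: 2 of 6 neighbours < 4, holds.
Round 4 — no new adoptions; cascade stops.

Dee, Eli, Nia, Omar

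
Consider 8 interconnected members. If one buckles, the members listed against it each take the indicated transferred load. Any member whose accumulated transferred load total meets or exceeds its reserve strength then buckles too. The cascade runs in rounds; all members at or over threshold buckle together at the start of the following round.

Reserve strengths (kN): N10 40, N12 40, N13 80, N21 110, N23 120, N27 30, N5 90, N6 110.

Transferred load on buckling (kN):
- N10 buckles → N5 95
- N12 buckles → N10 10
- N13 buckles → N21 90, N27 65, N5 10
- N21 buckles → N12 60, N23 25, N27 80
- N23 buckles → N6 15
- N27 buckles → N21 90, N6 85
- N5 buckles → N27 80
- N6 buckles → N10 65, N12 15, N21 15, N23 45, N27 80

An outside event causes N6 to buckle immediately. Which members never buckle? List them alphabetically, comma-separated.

Round 1 — N6 buckles (initial).
  N10: +65 → 65 ≥ 40
  N12: +15 → 15 < 40
  N21: +15 → 15 < 110
  N23: +45 → 45 < 120
  N27: +80 → 80 ≥ 30
Round 2 — N10, N27 buckle.
  N21: +90 → 105 < 110
  N5: +95 → 95 ≥ 90
Round 3 — N5 buckles.
No further bucklings.

N12, N13, N21, N23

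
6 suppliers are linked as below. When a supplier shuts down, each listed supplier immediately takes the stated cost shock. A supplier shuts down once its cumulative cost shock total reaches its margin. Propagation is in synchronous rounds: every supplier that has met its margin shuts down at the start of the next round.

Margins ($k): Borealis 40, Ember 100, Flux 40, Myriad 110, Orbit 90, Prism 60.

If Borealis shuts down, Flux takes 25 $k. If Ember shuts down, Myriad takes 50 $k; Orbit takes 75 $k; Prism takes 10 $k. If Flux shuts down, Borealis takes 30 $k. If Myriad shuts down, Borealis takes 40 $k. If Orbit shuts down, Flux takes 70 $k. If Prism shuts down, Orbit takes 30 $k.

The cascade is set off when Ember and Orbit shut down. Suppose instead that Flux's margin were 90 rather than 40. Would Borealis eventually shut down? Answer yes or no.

no

With Flux's margin at 90:
Round 1 — Ember, Orbit shut down (initial).
  Flux: +70 → 70 < 90
  Myriad: +50 → 50 < 110
  Prism: +10 → 10 < 60
No further shutdowns.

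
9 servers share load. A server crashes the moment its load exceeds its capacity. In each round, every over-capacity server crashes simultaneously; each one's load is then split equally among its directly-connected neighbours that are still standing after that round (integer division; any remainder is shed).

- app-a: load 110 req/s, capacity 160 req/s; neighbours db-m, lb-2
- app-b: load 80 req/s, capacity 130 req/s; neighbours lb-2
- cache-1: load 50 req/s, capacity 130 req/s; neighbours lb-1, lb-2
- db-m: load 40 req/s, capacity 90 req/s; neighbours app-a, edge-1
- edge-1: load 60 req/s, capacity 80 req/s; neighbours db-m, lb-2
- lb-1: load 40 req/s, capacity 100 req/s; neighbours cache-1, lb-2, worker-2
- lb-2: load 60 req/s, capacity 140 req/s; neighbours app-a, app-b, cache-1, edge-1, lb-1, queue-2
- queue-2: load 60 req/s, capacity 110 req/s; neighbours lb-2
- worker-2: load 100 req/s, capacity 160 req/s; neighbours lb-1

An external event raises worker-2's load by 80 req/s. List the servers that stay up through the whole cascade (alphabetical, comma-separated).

Round 1 — worker-2 at 180 > 160. worker-2 crashes.
  worker-2 sheds 180 req/s to lb-1: 180 each.
    lb-1: 40+180 = 220 > 100
Round 2 — lb-1 crashes.
  lb-1 sheds 220 req/s to cache-1, lb-2: 110 each.
    cache-1: 50+110 = 160 > 130
    lb-2: 60+110 = 170 > 140
Round 3 — cache-1, lb-2 crash.
  cache-1 sheds 160 req/s: no online neighbours, lost.
  lb-2 sheds 170 req/s to app-a, app-b, edge-1, queue-2: 42 each (2 lost).
    app-a: 110+42 = 152 ≤ 160
    app-b: 80+42 = 122 ≤ 130
    edge-1: 60+42 = 102 > 80
    queue-2: 60+42 = 102 ≤ 110
Round 4 — edge-1 crashes.
  edge-1 sheds 102 req/s to db-m: 102 each.
    db-m: 40+102 = 142 > 90
Round 5 — db-m crashes.
  db-m sheds 142 req/s to app-a: 142 each.
    app-a: 152+142 = 294 > 160
Round 6 — app-a crashes.
  app-a sheds 294 req/s: no online neighbours, lost.
No further crashes.

app-b, queue-2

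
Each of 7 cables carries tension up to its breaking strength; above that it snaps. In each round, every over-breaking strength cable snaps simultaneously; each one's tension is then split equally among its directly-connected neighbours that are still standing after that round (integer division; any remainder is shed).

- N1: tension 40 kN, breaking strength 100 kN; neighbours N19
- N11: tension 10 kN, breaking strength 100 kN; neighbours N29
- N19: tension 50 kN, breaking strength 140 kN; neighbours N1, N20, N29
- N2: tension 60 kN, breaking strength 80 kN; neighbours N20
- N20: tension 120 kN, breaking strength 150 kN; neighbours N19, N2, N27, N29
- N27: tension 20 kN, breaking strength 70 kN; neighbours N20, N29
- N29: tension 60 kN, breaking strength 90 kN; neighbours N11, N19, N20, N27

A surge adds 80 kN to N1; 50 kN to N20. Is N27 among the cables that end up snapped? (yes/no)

Round 1 — N1 at 120 > 100; N20 at 170 > 150. N1, N20 snap.
  N1 sheds 120 kN to N19: 120 each.
    N19: 50+120 = 170 > 140
  N20 sheds 170 kN to N19, N2, N27, N29: 42 each (2 lost).
    N19: 170+42 = 212 > 140
    N2: 60+42 = 102 > 80
    N27: 20+42 = 62 ≤ 70
    N29: 60+42 = 102 > 90
Round 2 — N19, N2, N29 snap.
  N19 sheds 212 kN: no online neighbours, lost.
  N2 sheds 102 kN: no online neighbours, lost.
  N29 sheds 102 kN to N11, N27: 51 each.
    N11: 10+51 = 61 ≤ 100
    N27: 62+51 = 113 > 70
Round 3 — N27 snaps.
  N27 sheds 113 kN: no online neighbours, lost.
No further breaks.

yes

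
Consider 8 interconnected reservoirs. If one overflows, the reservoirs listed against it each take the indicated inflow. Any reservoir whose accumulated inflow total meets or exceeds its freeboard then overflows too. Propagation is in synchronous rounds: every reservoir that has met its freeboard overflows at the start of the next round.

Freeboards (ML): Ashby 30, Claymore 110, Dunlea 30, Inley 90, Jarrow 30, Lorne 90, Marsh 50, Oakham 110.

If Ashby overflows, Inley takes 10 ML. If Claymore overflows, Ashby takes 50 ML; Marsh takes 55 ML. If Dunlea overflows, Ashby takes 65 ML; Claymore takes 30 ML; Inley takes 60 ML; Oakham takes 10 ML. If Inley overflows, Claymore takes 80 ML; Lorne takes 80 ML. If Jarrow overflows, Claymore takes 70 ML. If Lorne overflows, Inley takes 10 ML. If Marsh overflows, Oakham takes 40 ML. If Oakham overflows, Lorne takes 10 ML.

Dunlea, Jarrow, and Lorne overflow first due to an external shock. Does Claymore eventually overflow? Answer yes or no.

no

Round 1 — Dunlea, Jarrow, Lorne overflow (initial).
  Ashby: +65 → 65 ≥ 30
  Claymore: +30+70 → 100 < 110
  Inley: +60+10 → 70 < 90
  Oakham: +10 → 10 < 110
Round 2 — Ashby overflows.
  Inley: +10 → 80 < 90
No further overflows.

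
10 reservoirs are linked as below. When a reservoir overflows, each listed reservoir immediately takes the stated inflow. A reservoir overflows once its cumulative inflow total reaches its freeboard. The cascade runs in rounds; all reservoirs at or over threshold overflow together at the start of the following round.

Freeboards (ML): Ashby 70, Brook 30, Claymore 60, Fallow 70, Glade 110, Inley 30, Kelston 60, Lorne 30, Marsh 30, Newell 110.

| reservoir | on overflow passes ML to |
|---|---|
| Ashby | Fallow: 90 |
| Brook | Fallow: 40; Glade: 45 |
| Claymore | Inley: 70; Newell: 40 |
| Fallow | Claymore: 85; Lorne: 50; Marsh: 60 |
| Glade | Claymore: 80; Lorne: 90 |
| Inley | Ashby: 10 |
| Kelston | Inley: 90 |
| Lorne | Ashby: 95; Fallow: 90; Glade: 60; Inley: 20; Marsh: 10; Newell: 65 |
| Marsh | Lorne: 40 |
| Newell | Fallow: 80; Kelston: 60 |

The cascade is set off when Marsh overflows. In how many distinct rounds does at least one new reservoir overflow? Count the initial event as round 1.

Round 1 — Marsh overflows (initial).
  Lorne: +40 → 40 ≥ 30
Round 2 — Lorne overflows.
  Ashby: +95 → 95 ≥ 70
  Fallow: +90 → 90 ≥ 70
  Glade: +60 → 60 < 110
  Inley: +20 → 20 < 30
  Newell: +65 → 65 < 110
Round 3 — Ashby, Fallow overflow.
  Claymore: +85 → 85 ≥ 60
Round 4 — Claymore overflows.
  Inley: +70 → 90 ≥ 30
  Newell: +40 → 105 < 110
Round 5 — Inley overflows.
No further overflows.

5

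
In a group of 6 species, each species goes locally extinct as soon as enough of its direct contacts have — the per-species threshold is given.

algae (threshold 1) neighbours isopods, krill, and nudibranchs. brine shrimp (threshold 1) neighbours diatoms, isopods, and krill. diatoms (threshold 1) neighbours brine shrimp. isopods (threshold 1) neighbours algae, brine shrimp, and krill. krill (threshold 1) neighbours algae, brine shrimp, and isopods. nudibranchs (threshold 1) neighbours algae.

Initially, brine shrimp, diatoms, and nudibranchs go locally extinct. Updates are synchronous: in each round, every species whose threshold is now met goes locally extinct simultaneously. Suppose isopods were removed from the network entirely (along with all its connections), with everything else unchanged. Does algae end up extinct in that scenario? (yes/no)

With isopods removed:
Round 1 — brine shrimp, diatoms, nudibranchs go locally extinct (initial).
Round 2 — checking thresholds:
  algae: 1 of 2 neighbours ≥ 1, goes locally extinct.
  krill: 1 of 2 neighbours ≥ 1, goes locally extinct.
Round 3 — no new extinctions; cascade stops.

yes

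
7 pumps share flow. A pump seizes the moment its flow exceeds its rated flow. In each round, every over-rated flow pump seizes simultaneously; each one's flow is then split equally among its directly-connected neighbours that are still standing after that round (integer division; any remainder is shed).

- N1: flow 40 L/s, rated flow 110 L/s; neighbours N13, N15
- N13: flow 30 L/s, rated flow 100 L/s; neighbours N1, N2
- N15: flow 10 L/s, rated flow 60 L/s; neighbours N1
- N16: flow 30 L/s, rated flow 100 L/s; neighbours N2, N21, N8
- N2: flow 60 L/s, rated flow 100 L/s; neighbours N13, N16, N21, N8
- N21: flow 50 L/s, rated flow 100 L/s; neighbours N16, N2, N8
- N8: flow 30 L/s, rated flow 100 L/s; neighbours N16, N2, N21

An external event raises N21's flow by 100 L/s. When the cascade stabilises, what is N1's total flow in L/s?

Round 1 — N21 at 150 > 100. N21 seizes.
  N21 sheds 150 L/s to N16, N2, N8: 50 each.
    N16: 30+50 = 80 ≤ 100
    N2: 60+50 = 110 > 100
    N8: 30+50 = 80 ≤ 100
Round 2 — N2 seizes.
  N2 sheds 110 L/s to N13, N16, N8: 36 each (2 lost).
    N13: 30+36 = 66 ≤ 100
    N16: 80+36 = 116 > 100
    N8: 80+36 = 116 > 100
Round 3 — N16, N8 seize.
  N16 sheds 116 L/s: no online neighbours, lost.
  N8 sheds 116 L/s: no online neighbours, lost.
No further seizures.

40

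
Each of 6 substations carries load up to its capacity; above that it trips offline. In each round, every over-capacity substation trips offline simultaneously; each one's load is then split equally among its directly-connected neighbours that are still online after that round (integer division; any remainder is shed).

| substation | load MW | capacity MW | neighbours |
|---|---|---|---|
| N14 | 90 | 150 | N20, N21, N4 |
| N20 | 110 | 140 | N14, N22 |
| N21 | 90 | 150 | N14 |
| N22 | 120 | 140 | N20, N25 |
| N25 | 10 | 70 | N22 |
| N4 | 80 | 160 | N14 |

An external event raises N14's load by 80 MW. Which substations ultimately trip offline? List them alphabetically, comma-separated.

N14, N20, N22, N25

Round 1 — N14 at 170 > 150. N14 trips offline.
  N14 sheds 170 MW to N20, N21, N4: 56 each (2 lost).
    N20: 110+56 = 166 > 140
    N21: 90+56 = 146 ≤ 150
    N4: 80+56 = 136 ≤ 160
Round 2 — N20 trips offline.
  N20 sheds 166 MW to N22: 166 each.
    N22: 120+166 = 286 > 140
Round 3 — N22 trips offline.
  N22 sheds 286 MW to N25: 286 each.
    N25: 10+286 = 296 > 70
Round 4 — N25 trips offline.
  N25 sheds 296 MW: no online neighbours, lost.
No further trips.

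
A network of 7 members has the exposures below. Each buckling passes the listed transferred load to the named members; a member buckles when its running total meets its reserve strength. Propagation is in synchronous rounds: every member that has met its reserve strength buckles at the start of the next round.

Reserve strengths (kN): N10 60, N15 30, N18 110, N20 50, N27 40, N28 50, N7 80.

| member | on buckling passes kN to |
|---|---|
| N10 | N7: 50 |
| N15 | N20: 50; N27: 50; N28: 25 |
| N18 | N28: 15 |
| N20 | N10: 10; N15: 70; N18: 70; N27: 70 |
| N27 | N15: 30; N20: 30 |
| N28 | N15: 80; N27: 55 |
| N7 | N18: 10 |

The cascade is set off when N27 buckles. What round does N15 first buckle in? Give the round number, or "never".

Round 1 — N27 buckles (initial).
  N15: +30 → 30 ≥ 30
  N20: +30 → 30 < 50
Round 2 — N15 buckles.
  N20: +50 → 80 ≥ 50
  N28: +25 → 25 < 50
Round 3 — N20 buckles.
  N10: +10 → 10 < 60
  N18: +70 → 70 < 110
No further bucklings.

2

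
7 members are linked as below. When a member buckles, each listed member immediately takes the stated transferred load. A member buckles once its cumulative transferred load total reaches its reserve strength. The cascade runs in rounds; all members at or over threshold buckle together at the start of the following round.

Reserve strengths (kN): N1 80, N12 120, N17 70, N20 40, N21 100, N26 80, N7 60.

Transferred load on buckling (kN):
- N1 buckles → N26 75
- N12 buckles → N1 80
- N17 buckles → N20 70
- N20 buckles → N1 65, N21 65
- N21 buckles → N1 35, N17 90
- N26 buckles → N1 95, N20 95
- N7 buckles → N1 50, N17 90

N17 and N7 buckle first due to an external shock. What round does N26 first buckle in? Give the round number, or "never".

Round 1 — N17, N7 buckle (initial).
  N1: +50 → 50 < 80
  N20: +70 → 70 ≥ 40
Round 2 — N20 buckles.
  N1: +65 → 115 ≥ 80
  N21: +65 → 65 < 100
Round 3 — N1 buckles.
  N26: +75 → 75 < 80
No further bucklings.

never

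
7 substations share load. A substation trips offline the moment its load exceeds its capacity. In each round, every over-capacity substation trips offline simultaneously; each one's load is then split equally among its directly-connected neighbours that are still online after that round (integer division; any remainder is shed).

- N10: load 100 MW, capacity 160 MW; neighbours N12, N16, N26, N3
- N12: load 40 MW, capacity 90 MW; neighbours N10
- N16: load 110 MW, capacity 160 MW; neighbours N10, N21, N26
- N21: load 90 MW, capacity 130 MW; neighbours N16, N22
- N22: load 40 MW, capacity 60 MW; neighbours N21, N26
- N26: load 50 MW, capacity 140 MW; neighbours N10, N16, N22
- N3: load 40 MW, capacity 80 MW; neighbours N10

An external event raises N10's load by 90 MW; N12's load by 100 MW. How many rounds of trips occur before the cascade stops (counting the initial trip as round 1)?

Round 1 — N10 at 190 > 160; N12 at 140 > 90. N10, N12 trip offline.
  N10 sheds 190 MW to N16, N26, N3: 63 each (1 lost).
    N16: 110+63 = 173 > 160
    N26: 50+63 = 113 ≤ 140
    N3: 40+63 = 103 > 80
  N12 sheds 140 MW: no online neighbours, lost.
Round 2 — N16, N3 trip offline.
  N16 sheds 173 MW to N21, N26: 86 each (1 lost).
    N21: 90+86 = 176 > 130
    N26: 113+86 = 199 > 140
  N3 sheds 103 MW: no online neighbours, lost.
Round 3 — N21, N26 trip offline.
  N21 sheds 176 MW to N22: 176 each.
    N22: 40+176 = 216 > 60
  N26 sheds 199 MW to N22: 199 each.
    N22: 216+199 = 415 > 60
Round 4 — N22 trips offline.
  N22 sheds 415 MW: no online neighbours, lost.
No further trips.

4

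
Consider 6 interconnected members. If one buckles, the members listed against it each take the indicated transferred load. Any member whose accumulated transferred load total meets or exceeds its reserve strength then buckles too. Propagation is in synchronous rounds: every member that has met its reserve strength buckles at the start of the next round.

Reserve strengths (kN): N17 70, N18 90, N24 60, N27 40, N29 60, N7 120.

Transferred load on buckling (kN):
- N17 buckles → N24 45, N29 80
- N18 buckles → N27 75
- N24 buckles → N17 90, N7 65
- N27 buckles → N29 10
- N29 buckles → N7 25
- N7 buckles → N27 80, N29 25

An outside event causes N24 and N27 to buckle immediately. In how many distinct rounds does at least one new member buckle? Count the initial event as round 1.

3

Round 1 — N24, N27 buckle (initial).
  N17: +90 → 90 ≥ 70
  N29: +10 → 10 < 60
  N7: +65 → 65 < 120
Round 2 — N17 buckles.
  N29: +80 → 90 ≥ 60
Round 3 — N29 buckles.
  N7: +25 → 90 < 120
No further bucklings.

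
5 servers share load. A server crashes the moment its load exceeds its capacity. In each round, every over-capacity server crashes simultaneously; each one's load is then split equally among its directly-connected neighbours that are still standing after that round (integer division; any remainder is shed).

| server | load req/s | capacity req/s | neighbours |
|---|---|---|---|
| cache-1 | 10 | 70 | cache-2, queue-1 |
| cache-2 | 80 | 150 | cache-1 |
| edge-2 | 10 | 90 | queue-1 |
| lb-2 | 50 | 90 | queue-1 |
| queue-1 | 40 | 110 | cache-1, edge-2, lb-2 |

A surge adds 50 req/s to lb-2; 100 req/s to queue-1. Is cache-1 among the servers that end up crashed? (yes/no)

Round 1 — lb-2 at 100 > 90; queue-1 at 140 > 110. lb-2, queue-1 crash.
  lb-2 sheds 100 req/s: no online neighbours, lost.
  queue-1 sheds 140 req/s to cache-1, edge-2: 70 each.
    cache-1: 10+70 = 80 > 70
    edge-2: 10+70 = 80 ≤ 90
Round 2 — cache-1 crashes.
  cache-1 sheds 80 req/s to cache-2: 80 each.
    cache-2: 80+80 = 160 > 150
Round 3 — cache-2 crashes.
  cache-2 sheds 160 req/s: no online neighbours, lost.
No further crashes.

yes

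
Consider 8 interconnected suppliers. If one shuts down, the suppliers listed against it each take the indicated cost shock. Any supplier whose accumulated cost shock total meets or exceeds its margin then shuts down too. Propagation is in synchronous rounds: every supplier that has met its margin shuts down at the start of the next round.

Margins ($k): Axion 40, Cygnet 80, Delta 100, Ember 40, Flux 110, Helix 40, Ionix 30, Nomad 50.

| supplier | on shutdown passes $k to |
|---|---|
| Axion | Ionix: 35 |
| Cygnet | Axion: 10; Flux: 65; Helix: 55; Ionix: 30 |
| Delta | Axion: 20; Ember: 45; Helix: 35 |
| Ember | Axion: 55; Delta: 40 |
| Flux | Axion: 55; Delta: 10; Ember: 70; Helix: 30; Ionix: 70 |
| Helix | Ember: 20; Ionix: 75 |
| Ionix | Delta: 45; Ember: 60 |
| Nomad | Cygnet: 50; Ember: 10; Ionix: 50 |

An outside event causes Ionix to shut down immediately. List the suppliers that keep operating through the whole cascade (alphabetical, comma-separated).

Cygnet, Delta, Flux, Helix, Nomad

Round 1 — Ionix shuts down (initial).
  Delta: +45 → 45 < 100
  Ember: +60 → 60 ≥ 40
Round 2 — Ember shuts down.
  Axion: +55 → 55 ≥ 40
  Delta: +40 → 85 < 100
Round 3 — Axion shuts down.
No further shutdowns.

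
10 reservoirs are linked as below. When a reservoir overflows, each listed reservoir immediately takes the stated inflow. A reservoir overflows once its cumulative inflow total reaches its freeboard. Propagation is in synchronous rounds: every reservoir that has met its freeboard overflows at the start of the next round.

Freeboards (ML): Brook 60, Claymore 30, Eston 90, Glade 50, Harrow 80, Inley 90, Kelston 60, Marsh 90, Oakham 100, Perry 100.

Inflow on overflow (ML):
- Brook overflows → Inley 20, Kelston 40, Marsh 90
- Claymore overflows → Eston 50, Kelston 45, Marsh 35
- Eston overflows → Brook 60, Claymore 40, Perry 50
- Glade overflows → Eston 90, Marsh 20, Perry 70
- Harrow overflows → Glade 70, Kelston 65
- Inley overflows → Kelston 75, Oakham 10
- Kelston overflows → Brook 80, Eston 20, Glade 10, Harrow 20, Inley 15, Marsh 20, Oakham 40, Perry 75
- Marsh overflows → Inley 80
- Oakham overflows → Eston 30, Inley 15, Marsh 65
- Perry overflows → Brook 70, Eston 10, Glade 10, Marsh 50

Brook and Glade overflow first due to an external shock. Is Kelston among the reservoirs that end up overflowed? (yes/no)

Round 1 — Brook, Glade overflow (initial).
  Eston: +90 → 90 ≥ 90
  Inley: +20 → 20 < 90
  Kelston: +40 → 40 < 60
  Marsh: +90+20 → 110 ≥ 90
  Perry: +70 → 70 < 100
Round 2 — Eston, Marsh overflow.
  Claymore: +40 → 40 ≥ 30
  Inley: +80 → 100 ≥ 90
  Perry: +50 → 120 ≥ 100
Round 3 — Claymore, Inley, Perry overflow.
  Kelston: +45+75 → 160 ≥ 60
  Oakham: +10 → 10 < 100
Round 4 — Kelston overflows.
  Harrow: +20 → 20 < 80
  Oakham: +40 → 50 < 100
No further overflows.

yes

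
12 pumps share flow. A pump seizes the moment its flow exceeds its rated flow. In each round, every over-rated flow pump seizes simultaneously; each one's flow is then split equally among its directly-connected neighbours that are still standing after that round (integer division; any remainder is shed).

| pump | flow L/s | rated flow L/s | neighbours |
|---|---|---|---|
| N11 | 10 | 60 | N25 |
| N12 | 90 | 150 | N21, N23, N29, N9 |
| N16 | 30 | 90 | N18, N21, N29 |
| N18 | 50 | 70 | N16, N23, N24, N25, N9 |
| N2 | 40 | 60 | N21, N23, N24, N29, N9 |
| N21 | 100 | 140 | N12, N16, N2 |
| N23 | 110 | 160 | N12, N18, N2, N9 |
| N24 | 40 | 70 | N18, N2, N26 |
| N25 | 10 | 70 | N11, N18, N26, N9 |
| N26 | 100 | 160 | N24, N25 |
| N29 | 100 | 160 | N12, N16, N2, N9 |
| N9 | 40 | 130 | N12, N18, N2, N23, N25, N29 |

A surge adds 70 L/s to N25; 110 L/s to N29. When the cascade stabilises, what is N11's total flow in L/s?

30

Round 1 — N25 at 80 > 70; N29 at 210 > 160. N25, N29 seize.
  N25 sheds 80 L/s to N11, N18, N26, N9: 20 each.
    N11: 10+20 = 30 ≤ 60
    N18: 50+20 = 70 ≤ 70
    N26: 100+20 = 120 ≤ 160
    N9: 40+20 = 60 ≤ 130
  N29 sheds 210 L/s to N12, N16, N2, N9: 52 each (2 lost).
    N12: 90+52 = 142 ≤ 150
    N16: 30+52 = 82 ≤ 90
    N2: 40+52 = 92 > 60
    N9: 60+52 = 112 ≤ 130
Round 2 — N2 seizes.
  N2 sheds 92 L/s to N21, N23, N24, N9: 23 each.
    N21: 100+23 = 123 ≤ 140
    N23: 110+23 = 133 ≤ 160
    N24: 40+23 = 63 ≤ 70
    N9: 112+23 = 135 > 130
Round 3 — N9 seizes.
  N9 sheds 135 L/s to N12, N18, N23: 45 each.
    N12: 142+45 = 187 > 150
    N18: 70+45 = 115 > 70
    N23: 133+45 = 178 > 160
Round 4 — N12, N18, N23 seize.
  N12 sheds 187 L/s to N21: 187 each.
    N21: 123+187 = 310 > 140
  N18 sheds 115 L/s to N16, N24: 57 each (1 lost).
    N16: 82+57 = 139 > 90
    N24: 63+57 = 120 > 70
  N23 sheds 178 L/s: no online neighbours, lost.
Round 5 — N16, N21, N24 seize.
  N16 sheds 139 L/s: no online neighbours, lost.
  N21 sheds 310 L/s: no online neighbours, lost.
  N24 sheds 120 L/s to N26: 120 each.
    N26: 120+120 = 240 > 160
Round 6 — N26 seizes.
  N26 sheds 240 L/s: no online neighbours, lost.
No further seizures.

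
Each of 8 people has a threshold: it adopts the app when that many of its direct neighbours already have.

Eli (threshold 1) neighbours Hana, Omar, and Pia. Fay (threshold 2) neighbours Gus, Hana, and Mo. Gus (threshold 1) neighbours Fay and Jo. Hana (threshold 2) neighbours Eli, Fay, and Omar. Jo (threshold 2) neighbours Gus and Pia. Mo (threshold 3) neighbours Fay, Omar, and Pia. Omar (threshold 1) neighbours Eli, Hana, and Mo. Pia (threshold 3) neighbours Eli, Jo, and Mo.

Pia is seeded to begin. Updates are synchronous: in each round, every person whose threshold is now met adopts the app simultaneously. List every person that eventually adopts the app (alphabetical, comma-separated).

Eli, Hana, Omar, Pia

Round 1 — Pia adopts the app (initial).
Round 2 — checking thresholds:
  Eli: 1 of 3 neighbours ≥ 1, adopts the app.
  Jo: 1 of 2 neighbours < 2, holds.
  Mo: 1 of 3 neighbours < 3, holds.
Round 3 — checking thresholds:
  Hana: 1 of 3 neighbours < 2, holds.
  Jo: 1 of 2 neighbours < 2, holds.
  Mo: 1 of 3 neighbours < 3, holds.
  Omar: 1 of 3 neighbours ≥ 1, adopts the app.
Round 4 — checking thresholds:
  Hana: 2 of 3 neighbours ≥ 2, adopts the app.
  Jo: 1 of 2 neighbours < 2, holds.
  Mo: 2 of 3 neighbours < 3, holds.
Round 5 — no new adoptions; cascade stops.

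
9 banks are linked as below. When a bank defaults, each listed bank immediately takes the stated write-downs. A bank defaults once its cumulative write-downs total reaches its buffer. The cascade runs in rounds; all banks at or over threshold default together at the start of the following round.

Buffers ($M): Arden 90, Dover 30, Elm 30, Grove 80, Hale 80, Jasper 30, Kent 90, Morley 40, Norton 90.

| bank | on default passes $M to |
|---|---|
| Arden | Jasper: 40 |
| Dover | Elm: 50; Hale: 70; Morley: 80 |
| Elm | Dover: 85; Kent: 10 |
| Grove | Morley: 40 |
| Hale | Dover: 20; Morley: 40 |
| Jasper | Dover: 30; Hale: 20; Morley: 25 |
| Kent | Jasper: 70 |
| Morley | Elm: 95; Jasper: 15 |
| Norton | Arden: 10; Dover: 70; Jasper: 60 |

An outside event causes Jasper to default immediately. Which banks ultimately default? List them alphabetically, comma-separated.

Dover, Elm, Hale, Jasper, Morley

Round 1 — Jasper defaults (initial).
  Dover: +30 → 30 ≥ 30
  Hale: +20 → 20 < 80
  Morley: +25 → 25 < 40
Round 2 — Dover defaults.
  Elm: +50 → 50 ≥ 30
  Hale: +70 → 90 ≥ 80
  Morley: +80 → 105 ≥ 40
Round 3 — Elm, Hale, Morley default.
  Kent: +10 → 10 < 90
No further defaults.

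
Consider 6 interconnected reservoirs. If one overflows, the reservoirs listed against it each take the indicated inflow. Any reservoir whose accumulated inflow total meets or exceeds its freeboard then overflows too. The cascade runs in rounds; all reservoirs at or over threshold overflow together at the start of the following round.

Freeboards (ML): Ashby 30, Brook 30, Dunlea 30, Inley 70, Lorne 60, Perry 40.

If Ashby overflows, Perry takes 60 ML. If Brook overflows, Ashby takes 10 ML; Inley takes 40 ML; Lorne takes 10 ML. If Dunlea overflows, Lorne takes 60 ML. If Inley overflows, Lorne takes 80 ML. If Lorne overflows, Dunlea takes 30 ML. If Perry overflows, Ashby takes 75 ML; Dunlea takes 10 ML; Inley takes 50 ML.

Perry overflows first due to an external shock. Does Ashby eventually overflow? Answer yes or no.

yes

Round 1 — Perry overflows (initial).
  Ashby: +75 → 75 ≥ 30
  Dunlea: +10 → 10 < 30
  Inley: +50 → 50 < 70
Round 2 — Ashby overflows.
No further overflows.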